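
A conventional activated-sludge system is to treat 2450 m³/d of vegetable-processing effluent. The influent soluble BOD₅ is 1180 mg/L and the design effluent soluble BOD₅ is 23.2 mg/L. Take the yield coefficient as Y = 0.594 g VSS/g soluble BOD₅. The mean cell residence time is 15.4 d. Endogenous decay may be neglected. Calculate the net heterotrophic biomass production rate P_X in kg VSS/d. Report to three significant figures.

P_X ≈ 1680 kg VSS/d

Since k_d ≈ 0, Y_obs = Y = 0.594 g VSS/g soluble BOD₅.
Q·(S₀ − S) = 2450 × (1180 − 23.2) × 10⁻³ = 2834 kg/d removed.
P_X = Y_obs · Q(S₀ − S) = 0.5940 × 2834 = 1683 kg VSS/d.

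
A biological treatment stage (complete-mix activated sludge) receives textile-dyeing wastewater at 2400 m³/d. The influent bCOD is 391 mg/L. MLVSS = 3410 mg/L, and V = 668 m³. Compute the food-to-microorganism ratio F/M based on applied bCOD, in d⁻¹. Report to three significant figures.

F/M = Q·S₀ / (V·X) = 2400 × 391 / (668.0 × 3410) = 0.4120 g bCOD·(g VSS·d)⁻¹.

F/M ≈ 0.412 d⁻¹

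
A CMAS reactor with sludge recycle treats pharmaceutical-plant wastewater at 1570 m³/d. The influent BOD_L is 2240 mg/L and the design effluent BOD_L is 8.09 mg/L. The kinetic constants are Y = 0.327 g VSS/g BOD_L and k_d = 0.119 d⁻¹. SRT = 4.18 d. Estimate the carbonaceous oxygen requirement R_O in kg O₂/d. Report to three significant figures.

Y_obs = Y / (1 + k_d θ_c) = 0.327 / (1 + 0.119 × 4.18) = 0.327 / 1.497 = 0.2184.
Substrate removed = Q·(S₀ − S) = 1570 m³/d × (2240 − 8.09) g/m³ = 3.5×10^6 g/d = 3504 kg/d.
Biomass synthesised: P_X = Y_obs × 3504 = 765.2 kg VSS/d.
R_O = Q·ΔS − 1.42 P_X = 3504 − 1087 = 2418 kg O₂/d.

R_O ≈ 2420 kg O₂/d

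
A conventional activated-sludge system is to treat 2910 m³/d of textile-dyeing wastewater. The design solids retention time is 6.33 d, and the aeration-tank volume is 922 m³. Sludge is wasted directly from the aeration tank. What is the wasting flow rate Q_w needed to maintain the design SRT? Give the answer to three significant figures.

For wasting at MLVSS concentration, Q_w = V/θ_c = 922.0/6.33 = 145.7 m³/d.

Q_w ≈ 146 m³/d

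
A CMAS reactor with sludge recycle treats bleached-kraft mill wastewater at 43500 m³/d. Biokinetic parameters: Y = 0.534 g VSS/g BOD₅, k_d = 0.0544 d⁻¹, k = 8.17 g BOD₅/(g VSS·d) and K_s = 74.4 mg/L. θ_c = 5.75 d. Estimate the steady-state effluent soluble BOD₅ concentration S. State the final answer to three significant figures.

S ≈ 4.11 mg/L

For a completely mixed reactor with recycle the Lawrence–McCarty relation gives S = K_s·(1 + k_d·θ_c) / [θ_c·(Y·k − k_d) − 1] = 74.4 × (1 + 0.0544 × 5.75) / [5.75 × (0.534 × 8.17 − 0.0544) − 1] = 97.67 / 23.77 = 4.109 mg/L.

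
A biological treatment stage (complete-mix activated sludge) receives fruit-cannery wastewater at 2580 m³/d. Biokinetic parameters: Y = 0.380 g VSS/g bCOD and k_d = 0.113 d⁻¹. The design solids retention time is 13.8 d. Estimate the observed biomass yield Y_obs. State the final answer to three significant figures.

Correct the yield for decay: Y_obs = Y/(1 + k_d θ_c) = 0.380 / (1 + 0.113 × 13.8) = 0.380 / 2.559 = 0.1485.

Y_obs ≈ 0.148 g VSS/g bCOD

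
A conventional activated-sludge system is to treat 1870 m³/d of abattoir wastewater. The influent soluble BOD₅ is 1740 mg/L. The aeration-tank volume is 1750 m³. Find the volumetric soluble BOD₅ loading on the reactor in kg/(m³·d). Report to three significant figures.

L_v ≈ 1.86 kg soluble BOD₅/(m³·d)

Applied soluble BOD₅ load per unit volume = Q·S₀/V = (1870 × 1740/1000)/1750 = 1.859 kg soluble BOD₅·m⁻³·d⁻¹.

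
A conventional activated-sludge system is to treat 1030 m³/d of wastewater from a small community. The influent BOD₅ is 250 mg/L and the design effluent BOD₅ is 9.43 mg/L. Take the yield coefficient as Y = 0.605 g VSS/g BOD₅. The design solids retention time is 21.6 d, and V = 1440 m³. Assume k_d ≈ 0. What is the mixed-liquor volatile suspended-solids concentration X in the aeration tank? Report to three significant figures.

X ≈ 2250 mg/L

From V·X = Y·Q·(S₀ − S)·θ_c (decay neglected): X = 0.605 × 1030 × (250 − 9.43) × 21.6 / 1440 = 2249 mg/L.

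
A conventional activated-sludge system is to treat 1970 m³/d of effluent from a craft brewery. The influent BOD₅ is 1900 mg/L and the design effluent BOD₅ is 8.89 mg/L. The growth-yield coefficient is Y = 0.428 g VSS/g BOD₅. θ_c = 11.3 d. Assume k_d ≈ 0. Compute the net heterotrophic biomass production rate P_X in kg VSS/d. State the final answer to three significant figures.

P_X ≈ 1590 kg VSS/d

Since k_d ≈ 0, Y_obs = Y = 0.428 g VSS/g BOD₅.
Substrate removed = Q·(S₀ − S) = 1970 m³/d × (1900 − 8.89) g/m³ = 3.73×10^6 g/d = 3725 kg/d.
Net biomass production P_X = Y_obs × Q·(S₀ − S) = 0.4280 × 3725 = 1595 kg VSS/d.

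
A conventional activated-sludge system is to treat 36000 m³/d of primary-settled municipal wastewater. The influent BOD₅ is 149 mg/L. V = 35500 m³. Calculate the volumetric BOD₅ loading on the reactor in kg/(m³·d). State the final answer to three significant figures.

L_v ≈ 0.151 kg BOD₅/(m³·d)

Applied BOD₅ load per unit volume = Q·S₀/V = (36000 × 149/1000)/35500 = 0.1511 kg BOD₅·m⁻³·d⁻¹.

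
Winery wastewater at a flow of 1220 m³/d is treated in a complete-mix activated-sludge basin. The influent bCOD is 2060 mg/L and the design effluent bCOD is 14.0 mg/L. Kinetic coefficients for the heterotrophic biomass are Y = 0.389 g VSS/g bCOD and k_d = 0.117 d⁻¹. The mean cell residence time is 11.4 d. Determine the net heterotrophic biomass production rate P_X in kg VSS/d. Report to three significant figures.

P_X ≈ 416 kg VSS/d

Correct the yield for decay: Y_obs = Y/(1 + k_d θ_c) = 0.389 / (1 + 0.117 × 11.4) = 0.389 / 2.334 = 0.1667.
ΔS = 2060 − 14.0 = 2046 mg/L, so the substrate removal rate is 1220 × 2046/1000 = 2496 kg bCOD/d.
P_X = Y_obs · Q(S₀ − S) = 0.1667 × 2496 = 416.1 kg VSS/d.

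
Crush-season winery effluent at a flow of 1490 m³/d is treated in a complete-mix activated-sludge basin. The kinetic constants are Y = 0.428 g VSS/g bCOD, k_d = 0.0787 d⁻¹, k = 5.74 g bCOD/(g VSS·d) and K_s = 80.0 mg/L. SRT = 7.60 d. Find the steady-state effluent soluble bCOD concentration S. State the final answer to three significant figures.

S ≈ 7.49 mg/L

From the Monod/SRT balance for a CMAS, S = K_s·(1+k_d θ_c)/[θ_c·(Y k − k_d) − 1] = 80.0 × (1 + 0.0787 × 7.60) / [7.60 × (0.428 × 5.74 − 0.0787) − 1] = 127.8 / 17.07 = 7.488 mg/L.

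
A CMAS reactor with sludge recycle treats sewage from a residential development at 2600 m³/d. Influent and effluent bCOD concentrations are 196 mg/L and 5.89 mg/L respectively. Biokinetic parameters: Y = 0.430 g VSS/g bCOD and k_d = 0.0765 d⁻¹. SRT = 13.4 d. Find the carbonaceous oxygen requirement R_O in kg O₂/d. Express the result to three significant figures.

R_O ≈ 345 kg O₂/d

Y_obs = Y / (1 + k_d θ_c) = 0.430 / (1 + 0.0765 × 13.4) = 0.430 / 2.025 = 0.2123.
Substrate removed = Q·(S₀ − S) = 2600 m³/d × (196 − 5.89) g/m³ = 4.94×10^5 g/d = 494.3 kg/d.
Biomass synthesised: P_X = Y_obs × 494.3 = 105.0 kg VSS/d.
Carbonaceous O₂ demand = substrate oxidised − cell-mass equivalent = 494.3 − 1.42 × 105.0 = 345.3 kg O₂/d.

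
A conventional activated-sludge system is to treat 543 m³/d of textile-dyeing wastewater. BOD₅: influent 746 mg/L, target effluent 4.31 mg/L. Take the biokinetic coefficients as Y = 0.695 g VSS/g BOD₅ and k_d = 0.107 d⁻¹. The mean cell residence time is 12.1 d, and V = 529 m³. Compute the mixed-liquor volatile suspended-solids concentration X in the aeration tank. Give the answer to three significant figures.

X ≈ 2790 mg/L

X = Y·Q·ΔS·θ_c / [V·(1 + k_d θ_c)] = 0.695 × 543 × (746 − 4.31) × 12.1 / [529 × (1 + 0.107 × 12.1)] = 2790 mg/L.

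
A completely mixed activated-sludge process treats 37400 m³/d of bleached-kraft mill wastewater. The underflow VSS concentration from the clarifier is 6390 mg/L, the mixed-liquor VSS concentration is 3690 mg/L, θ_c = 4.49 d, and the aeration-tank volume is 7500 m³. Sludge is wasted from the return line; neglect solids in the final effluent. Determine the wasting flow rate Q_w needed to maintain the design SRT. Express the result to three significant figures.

Q_w ≈ 965 m³/d

θ_c = V·X/(Q_w·X_r) when wasting from the recycle, so Q_w = V·X/(θ_c·X_r) = 7500 × 3690 / (4.49 × 6390) = 964.6 m³/d.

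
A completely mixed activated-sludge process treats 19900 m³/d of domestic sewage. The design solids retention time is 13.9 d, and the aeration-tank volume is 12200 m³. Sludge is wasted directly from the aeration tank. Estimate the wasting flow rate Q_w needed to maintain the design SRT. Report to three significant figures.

For wasting at MLVSS concentration, Q_w = V/θ_c = 12200/13.9 = 877.7 m³/d.

Q_w ≈ 878 m³/d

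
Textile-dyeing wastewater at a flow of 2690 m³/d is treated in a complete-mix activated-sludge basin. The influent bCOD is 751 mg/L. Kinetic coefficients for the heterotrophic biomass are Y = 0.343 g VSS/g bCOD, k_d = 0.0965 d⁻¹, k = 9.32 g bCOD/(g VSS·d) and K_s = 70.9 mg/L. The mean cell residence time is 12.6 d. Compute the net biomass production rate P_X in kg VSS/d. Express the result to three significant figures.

Effluent substrate depends only on kinetics and SRT: S = K_s(1 + k_d θ_c) / [θ_c(Yk − k_d) − 1] = 70.9 × (1 + 0.0965 × 12.6) / [12.6 × (0.343 × 9.32 − 0.0965) − 1] = 157.1 / 38.06 = 4.128 mg/L.
The observed yield is Y_obs = Y/(1 + k_d·θ_c) = 0.343 / (1 + 0.0965 × 12.6) = 0.343 / 2.216 = 0.1548 g VSS per g bCOD removed.
Mass of bCOD removed per day: Q(S₀ − S) = 2690 × 746.9 g/m³ = 2009 kg/d.
So the net sludge growth is P_X = 0.1548 × 2009 = 311.0 kg VSS/d.

P_X ≈ 311 kg VSS/d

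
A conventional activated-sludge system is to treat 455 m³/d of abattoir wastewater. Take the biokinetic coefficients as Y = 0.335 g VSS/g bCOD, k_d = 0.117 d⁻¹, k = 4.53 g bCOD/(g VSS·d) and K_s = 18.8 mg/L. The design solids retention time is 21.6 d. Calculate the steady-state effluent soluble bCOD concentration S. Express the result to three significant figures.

S ≈ 2.27 mg/L

From the Monod/SRT balance for a CMAS, S = K_s·(1+k_d θ_c)/[θ_c·(Y k − k_d) − 1] = 18.8 × (1 + 0.117 × 21.6) / [21.6 × (0.335 × 4.53 − 0.117) − 1] = 66.31 / 29.25 = 2.267 mg/L.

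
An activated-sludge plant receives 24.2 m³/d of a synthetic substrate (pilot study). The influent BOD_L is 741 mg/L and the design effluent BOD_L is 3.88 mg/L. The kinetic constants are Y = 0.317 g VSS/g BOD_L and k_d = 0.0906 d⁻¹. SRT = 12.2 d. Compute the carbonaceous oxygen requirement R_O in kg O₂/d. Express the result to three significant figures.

Y_obs = Y / (1 + k_d θ_c) = 0.317 / (1 + 0.0906 × 12.2) = 0.317 / 2.105 = 0.1506.
ΔS = 741 − 3.88 = 737.1 mg/L, so the substrate removal rate is 24.2 × 737.1/1000 = 17.84 kg BOD_L/d.
Net sludge production P_X = 0.1506 × 17.84 = 2.686 kg VSS/d.
Carbonaceous O₂ demand = substrate oxidised − cell-mass equivalent = 17.84 − 1.42 × 2.686 = 14.02 kg O₂/d.

R_O ≈ 14.0 kg O₂/d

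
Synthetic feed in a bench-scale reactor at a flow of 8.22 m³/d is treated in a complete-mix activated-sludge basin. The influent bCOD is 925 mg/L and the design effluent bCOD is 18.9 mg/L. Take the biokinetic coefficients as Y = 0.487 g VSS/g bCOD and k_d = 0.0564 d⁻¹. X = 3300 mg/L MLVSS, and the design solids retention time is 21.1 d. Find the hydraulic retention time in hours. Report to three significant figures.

τ ≈ 30.9 h

Rearranging the biomass balance for a CMAS with decay, V = Y·Q·ΔS·θ_c / [X·(1+k_d θ_c)] = 0.487 × 8.22 × (925 − 18.9) × 21.1 / [3300 × (1 + 0.0564 × 21.1)] = 7.65×10^4 / 7227 = 10.59 m³.
τ = V/Q = 10.59/8.22 = 1.288 d, or 30.92 h.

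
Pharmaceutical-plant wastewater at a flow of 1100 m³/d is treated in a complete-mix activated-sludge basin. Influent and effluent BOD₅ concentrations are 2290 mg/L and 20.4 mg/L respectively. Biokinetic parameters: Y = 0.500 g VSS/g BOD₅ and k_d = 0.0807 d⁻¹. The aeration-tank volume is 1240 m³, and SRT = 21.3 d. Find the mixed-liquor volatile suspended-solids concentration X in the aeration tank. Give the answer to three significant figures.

X ≈ 7890 mg/L

X = Y·Q·ΔS·θ_c / [V·(1 + k_d θ_c)] = 0.500 × 1100 × (2290 − 20.4) × 21.3 / [1240 × (1 + 0.0807 × 21.3)] = 7886 mg/L.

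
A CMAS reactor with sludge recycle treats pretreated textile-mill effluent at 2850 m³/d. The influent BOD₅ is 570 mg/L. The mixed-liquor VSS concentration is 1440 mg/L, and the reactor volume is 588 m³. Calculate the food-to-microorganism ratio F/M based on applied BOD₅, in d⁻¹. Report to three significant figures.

F/M = applied load / biomass = Q·S₀/(V·X) = 2850 × 570 / (588.0 × 1440) = 1.919 d⁻¹.

F/M ≈ 1.92 d⁻¹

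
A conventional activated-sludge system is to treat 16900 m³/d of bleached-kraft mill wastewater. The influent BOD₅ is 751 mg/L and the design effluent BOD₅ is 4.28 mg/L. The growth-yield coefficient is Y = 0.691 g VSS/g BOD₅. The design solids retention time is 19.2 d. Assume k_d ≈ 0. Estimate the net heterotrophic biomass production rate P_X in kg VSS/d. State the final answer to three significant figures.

P_X ≈ 8720 kg VSS/d

Since k_d ≈ 0, Y_obs = Y = 0.691 g VSS/g BOD₅.
Q·(S₀ − S) = 16900 × (751 − 4.28) × 10⁻³ = 12620 kg/d removed.
P_X = Y_obs · Q(S₀ − S) = 0.6910 × 12620 = 8720 kg VSS/d.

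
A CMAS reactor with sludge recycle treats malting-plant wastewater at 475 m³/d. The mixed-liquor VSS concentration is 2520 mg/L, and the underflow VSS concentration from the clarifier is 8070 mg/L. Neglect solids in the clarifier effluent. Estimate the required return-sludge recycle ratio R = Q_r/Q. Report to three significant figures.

R ≈ 0.454

Mass balance around the secondary clarifier (neglecting effluent solids): R = X / (X_r − X) = 2520 / (8070 − 2520) = 0.4541.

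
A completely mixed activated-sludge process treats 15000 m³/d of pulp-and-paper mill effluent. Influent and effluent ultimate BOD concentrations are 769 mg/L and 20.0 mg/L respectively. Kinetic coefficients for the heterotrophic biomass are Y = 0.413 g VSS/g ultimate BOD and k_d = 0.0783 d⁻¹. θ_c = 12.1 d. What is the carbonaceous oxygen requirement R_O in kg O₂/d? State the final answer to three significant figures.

The observed yield is Y_obs = Y/(1 + k_d·θ_c) = 0.413 / (1 + 0.0783 × 12.1) = 0.413 / 1.947 = 0.2121 g VSS per g ultimate BOD removed.
Mass of ultimate BOD removed per day: Q(S₀ − S) = 15000 × 749.0 g/m³ = 11235 kg/d.
Net sludge production P_X = 0.2121 × 11235 = 2383 kg VSS/d.
Carbonaceous O₂ demand = substrate oxidised − cell-mass equivalent = 11235 − 1.42 × 2383 = 7852 kg O₂/d.

R_O ≈ 7850 kg O₂/d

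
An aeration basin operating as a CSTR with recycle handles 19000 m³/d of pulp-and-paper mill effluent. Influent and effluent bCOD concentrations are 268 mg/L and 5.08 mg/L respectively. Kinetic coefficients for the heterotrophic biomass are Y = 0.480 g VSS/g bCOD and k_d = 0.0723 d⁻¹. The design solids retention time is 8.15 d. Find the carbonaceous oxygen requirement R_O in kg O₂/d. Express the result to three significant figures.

Observed yield with endogenous decay: Y_obs = Y / (1 + k_d·θ_c) = 0.480 / (1 + 0.0723 × 8.15) = 0.480 / 1.589 = 0.3020 g VSS/g bCOD.
ΔS = 268 − 5.08 = 262.9 mg/L, so the substrate removal rate is 19000 × 262.9/1000 = 4995 kg bCOD/d.
Biomass synthesised: P_X = Y_obs × 4995 = 1509 kg VSS/d.
Carbonaceous O₂ demand = substrate oxidised − cell-mass equivalent = 4995 − 1.42 × 1509 = 2853 kg O₂/d.

R_O ≈ 2850 kg O₂/d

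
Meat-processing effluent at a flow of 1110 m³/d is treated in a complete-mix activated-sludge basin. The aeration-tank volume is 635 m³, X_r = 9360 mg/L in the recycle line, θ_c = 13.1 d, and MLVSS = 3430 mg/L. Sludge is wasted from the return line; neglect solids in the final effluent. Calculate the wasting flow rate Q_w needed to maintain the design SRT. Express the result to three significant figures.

Q_w = (V·X)/(θ_c X_r) = 635.0 × 3430 / (13.1 × 9360) = 17.76 m³/d.

Q_w ≈ 17.8 m³/d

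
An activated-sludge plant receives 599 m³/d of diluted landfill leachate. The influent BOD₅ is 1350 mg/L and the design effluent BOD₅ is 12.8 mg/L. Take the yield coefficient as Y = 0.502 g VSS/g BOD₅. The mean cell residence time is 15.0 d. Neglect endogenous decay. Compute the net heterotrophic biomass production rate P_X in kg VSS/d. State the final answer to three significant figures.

P_X ≈ 402 kg VSS/d

No decay correction is needed, so Y_obs = Y = 0.502.
Mass of BOD₅ removed per day: Q(S₀ − S) = 599 × 1337 g/m³ = 801.0 kg/d.
Biomass produced: P_X = Y_obs·Q·ΔS = 0.5020 × 801.0 ≈ 402.1 kg VSS/d.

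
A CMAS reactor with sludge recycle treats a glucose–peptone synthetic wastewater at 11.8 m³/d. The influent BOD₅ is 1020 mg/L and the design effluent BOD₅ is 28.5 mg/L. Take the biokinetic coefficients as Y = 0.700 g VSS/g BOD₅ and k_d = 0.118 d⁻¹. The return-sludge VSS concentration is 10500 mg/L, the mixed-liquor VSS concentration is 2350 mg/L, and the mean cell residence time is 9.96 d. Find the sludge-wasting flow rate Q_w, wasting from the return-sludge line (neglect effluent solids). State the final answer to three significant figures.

Steady-state biomass mass balance: V·X·(1 + k_d·θ_c) = Y·Q·(S₀ − S)·θ_c, so V = 0.700 × 11.8 × (1020 − 28.5) × 9.96 / [2350 × (1 + 0.118 × 9.96)] = 8.16×10^4 / 5112 = 15.96 m³.
Wasting from the return line (neglecting effluent solids): Q_w = V·X / (θ_c·X_r) = 15.96 × 2350 / (9.96 × 10500) = 0.3586 m³/d.

Q_w ≈ 0.359 m³/d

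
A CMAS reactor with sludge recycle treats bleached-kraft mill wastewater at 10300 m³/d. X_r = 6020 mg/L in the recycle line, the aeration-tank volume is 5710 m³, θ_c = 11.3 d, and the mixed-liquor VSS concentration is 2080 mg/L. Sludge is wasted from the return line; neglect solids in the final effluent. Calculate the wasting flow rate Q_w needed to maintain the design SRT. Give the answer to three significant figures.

Wasting from the return line (neglecting effluent solids): Q_w = V·X / (θ_c·X_r) = 5710 × 2080 / (11.3 × 6020) = 174.6 m³/d.

Q_w ≈ 175 m³/d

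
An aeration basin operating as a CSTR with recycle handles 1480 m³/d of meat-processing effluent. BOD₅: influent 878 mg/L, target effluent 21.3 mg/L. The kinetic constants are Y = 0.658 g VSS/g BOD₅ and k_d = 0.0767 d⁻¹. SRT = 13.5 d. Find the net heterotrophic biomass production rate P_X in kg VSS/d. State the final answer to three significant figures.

P_X ≈ 410 kg VSS/d

Y_obs = Y / (1 + k_d θ_c) = 0.658 / (1 + 0.0767 × 13.5) = 0.658 / 2.035 = 0.3233.
Mass of BOD₅ removed per day: Q(S₀ − S) = 1480 × 856.7 g/m³ = 1268 kg/d.
Biomass produced: P_X = Y_obs·Q·ΔS = 0.3233 × 1268 ≈ 409.9 kg VSS/d.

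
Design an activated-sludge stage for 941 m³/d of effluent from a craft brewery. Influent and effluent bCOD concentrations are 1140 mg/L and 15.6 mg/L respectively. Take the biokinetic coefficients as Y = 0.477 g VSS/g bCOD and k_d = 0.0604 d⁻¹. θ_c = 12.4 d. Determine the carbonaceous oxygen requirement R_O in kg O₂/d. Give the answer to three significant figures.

Observed yield with endogenous decay: Y_obs = Y / (1 + k_d·θ_c) = 0.477 / (1 + 0.0604 × 12.4) = 0.477 / 1.749 = 0.2727 g VSS/g bCOD.
ΔS = 1140 − 15.6 = 1124 mg/L, so the substrate removal rate is 941 × 1124/1000 = 1058 kg bCOD/d.
Net sludge production P_X = 0.2727 × 1058 = 288.6 kg VSS/d.
R_O = Q·ΔS − 1.42 P_X = 1058 − 409.8 = 648.3 kg O₂/d.

R_O ≈ 648 kg O₂/d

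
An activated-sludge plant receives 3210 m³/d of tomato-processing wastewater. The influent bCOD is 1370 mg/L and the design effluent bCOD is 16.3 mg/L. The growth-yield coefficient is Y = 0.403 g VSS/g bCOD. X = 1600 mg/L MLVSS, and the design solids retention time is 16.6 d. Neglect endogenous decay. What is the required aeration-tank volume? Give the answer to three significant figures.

With k_d = 0 the design equation reduces to V = Y Q (S₀−S) θ_c / X = 0.403 × 3210 × (1370 − 16.3) × 16.6 / 1600 = 18169 m³.

V ≈ 18200 m³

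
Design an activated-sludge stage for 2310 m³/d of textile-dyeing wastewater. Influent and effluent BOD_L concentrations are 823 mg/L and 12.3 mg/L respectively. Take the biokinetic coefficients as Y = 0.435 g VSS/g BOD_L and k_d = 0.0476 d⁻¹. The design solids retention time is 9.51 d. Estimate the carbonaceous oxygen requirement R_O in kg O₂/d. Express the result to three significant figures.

The observed yield is Y_obs = Y/(1 + k_d·θ_c) = 0.435 / (1 + 0.0476 × 9.51) = 0.435 / 1.453 = 0.2994 g VSS per g BOD_L removed.
Substrate removed = Q·(S₀ − S) = 2310 m³/d × (823 − 12.3) g/m³ = 1.87×10^6 g/d = 1873 kg/d.
Biomass synthesised: P_X = Y_obs × 1873 = 560.8 kg VSS/d.
Carbonaceous O₂ demand = substrate oxidised − cell-mass equivalent = 1873 − 1.42 × 560.8 = 1076 kg O₂/d.

R_O ≈ 1080 kg O₂/d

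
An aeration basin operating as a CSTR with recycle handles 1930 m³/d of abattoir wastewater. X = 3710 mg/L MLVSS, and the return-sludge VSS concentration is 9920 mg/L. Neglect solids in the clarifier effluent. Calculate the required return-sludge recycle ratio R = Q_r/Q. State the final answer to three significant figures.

Mass balance around the secondary clarifier (neglecting effluent solids): R = X / (X_r − X) = 3710 / (9920 − 3710) = 0.5974.

R ≈ 0.597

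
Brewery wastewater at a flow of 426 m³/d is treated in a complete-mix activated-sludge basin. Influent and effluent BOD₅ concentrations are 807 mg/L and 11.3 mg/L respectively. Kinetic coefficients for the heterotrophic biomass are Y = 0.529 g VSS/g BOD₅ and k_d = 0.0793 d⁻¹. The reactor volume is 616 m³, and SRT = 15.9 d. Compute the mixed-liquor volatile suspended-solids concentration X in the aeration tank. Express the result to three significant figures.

X ≈ 2050 mg/L

Solving the biomass balance for X: X = Y Q (S₀−S) θ_c / [V (1+k_d θ_c)] = 0.529 × 426 × (807 − 11.3) × 15.9 / [616 × (1 + 0.0793 × 15.9)] = 2047 mg/L.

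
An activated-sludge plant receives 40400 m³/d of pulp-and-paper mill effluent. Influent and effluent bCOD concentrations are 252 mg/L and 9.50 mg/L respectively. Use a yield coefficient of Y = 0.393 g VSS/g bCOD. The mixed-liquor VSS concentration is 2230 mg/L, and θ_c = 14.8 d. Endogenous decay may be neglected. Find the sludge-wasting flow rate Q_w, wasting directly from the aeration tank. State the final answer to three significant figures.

Biomass mass balance (decay neglected): V·X = Y·Q·(S₀ − S)·θ_c, so V = 0.393 × 40400 × (252 − 9.50) × 14.8 / 2230 = 25553 m³.
Wasting from the aeration tank: Q_w = V / θ_c = 25553 / 14.8 = 1727 m³/d.

Q_w ≈ 1730 m³/d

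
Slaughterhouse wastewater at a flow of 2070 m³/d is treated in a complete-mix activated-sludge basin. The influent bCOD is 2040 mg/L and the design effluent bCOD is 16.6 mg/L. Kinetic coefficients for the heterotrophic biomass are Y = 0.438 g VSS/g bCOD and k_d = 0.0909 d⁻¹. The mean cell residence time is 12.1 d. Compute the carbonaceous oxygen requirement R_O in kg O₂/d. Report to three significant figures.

R_O ≈ 2950 kg O₂/d

Y_obs = Y / (1 + k_d θ_c) = 0.438 / (1 + 0.0909 × 12.1) = 0.438 / 2.100 = 0.2086.
Mass of bCOD removed per day: Q(S₀ − S) = 2070 × 2023 g/m³ = 4188 kg/d.
Net sludge production P_X = 0.2086 × 4188 = 873.6 kg VSS/d.
Carbonaceous O₂ demand = substrate oxidised − cell-mass equivalent = 4188 − 1.42 × 873.6 = 2948 kg O₂/d.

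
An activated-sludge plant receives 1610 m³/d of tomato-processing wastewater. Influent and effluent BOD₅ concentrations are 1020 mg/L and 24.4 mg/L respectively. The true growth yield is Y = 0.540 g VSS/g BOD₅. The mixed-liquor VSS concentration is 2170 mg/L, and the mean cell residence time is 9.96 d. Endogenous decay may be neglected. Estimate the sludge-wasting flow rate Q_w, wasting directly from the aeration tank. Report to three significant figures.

With k_d = 0 the design equation reduces to V = Y Q (S₀−S) θ_c / X = 0.540 × 1610 × (1020 − 24.4) × 9.96 / 2170 = 3973 m³.
Wasting from the aeration tank: Q_w = V / θ_c = 3973 / 9.96 = 398.9 m³/d.

Q_w ≈ 399 m³/d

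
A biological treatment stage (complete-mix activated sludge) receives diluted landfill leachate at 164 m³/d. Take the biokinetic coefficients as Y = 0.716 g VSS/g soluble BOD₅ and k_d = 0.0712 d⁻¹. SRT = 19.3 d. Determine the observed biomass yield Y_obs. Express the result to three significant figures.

Y_obs ≈ 0.302 g VSS/g soluble BOD₅

Correct the yield for decay: Y_obs = Y/(1 + k_d θ_c) = 0.716 / (1 + 0.0712 × 19.3) = 0.716 / 2.374 = 0.3016.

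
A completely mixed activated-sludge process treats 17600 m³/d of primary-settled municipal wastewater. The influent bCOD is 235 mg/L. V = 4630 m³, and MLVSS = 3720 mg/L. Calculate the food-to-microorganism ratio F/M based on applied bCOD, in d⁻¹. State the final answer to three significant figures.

F/M = applied load / biomass = Q·S₀/(V·X) = 17600 × 235 / (4630 × 3720) = 0.2401 d⁻¹.

F/M ≈ 0.240 d⁻¹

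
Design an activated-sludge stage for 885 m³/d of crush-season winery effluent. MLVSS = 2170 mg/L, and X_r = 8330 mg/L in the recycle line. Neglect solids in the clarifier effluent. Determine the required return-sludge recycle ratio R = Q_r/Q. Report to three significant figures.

R ≈ 0.352

Solids balance on the clarifier gives (1+R)X = R·X_r, so R = X/(X_r − X) = 2170 / (8330 − 2170) = 0.3523.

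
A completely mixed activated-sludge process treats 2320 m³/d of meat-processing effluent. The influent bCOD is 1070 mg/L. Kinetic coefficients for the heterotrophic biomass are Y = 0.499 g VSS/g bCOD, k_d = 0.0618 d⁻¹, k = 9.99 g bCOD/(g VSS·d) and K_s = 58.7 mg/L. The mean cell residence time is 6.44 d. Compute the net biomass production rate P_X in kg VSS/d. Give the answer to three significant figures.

Effluent substrate depends only on kinetics and SRT: S = K_s(1 + k_d θ_c) / [θ_c(Yk − k_d) − 1] = 58.7 × (1 + 0.0618 × 6.44) / [6.44 × (0.499 × 9.99 − 0.0618) − 1] = 82.06 / 30.71 = 2.673 mg/L.
Observed yield with endogenous decay: Y_obs = Y / (1 + k_d·θ_c) = 0.499 / (1 + 0.0618 × 6.44) = 0.499 / 1.398 = 0.3569 g VSS/g bCOD.
Mass of bCOD removed per day: Q(S₀ − S) = 2320 × 1067 g/m³ = 2476 kg/d.
Net biomass production P_X = Y_obs × Q·(S₀ − S) = 0.3569 × 2476 = 883.9 kg VSS/d.

P_X ≈ 884 kg VSS/d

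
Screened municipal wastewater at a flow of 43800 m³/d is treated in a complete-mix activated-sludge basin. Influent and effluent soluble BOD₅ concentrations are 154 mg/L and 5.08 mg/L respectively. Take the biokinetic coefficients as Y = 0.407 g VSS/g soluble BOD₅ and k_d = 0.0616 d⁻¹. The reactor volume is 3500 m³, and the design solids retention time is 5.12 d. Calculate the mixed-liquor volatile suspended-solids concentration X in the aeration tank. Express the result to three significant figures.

From V·X·(1 + k_d·θ_c) = Y·Q·(S₀ − S)·θ_c: X = 0.407 × 43800 × (154 − 5.08) × 5.12 / [3500 × (1 + 0.0616 × 5.12)] = 2952 mg/L.

X ≈ 2950 mg/L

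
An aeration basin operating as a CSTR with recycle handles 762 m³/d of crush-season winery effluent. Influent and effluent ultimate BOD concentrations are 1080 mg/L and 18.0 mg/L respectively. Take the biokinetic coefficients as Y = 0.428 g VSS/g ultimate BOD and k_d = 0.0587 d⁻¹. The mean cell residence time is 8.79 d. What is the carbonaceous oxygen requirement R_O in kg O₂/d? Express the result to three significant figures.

R_O ≈ 485 kg O₂/d

Y_obs = Y / (1 + k_d θ_c) = 0.428 / (1 + 0.0587 × 8.79) = 0.428 / 1.516 = 0.2823.
Mass of ultimate BOD removed per day: Q(S₀ − S) = 762 × 1062 g/m³ = 809.2 kg/d.
P_X = Y_obs·Q·(S₀ − S) = 0.2823 × 809.2 = 228.5 kg VSS/d.
R_O = Q·(S₀ − S) − 1.42·P_X = 809.2 − 1.42 × 228.5 = 484.8 kg O₂/d.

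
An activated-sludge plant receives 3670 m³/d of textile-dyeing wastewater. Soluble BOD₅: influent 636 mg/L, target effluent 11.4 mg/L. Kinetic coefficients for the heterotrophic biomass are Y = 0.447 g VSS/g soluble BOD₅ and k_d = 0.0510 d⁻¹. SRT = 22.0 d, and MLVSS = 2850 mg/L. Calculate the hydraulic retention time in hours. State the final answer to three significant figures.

τ ≈ 24.4 h

Steady-state biomass mass balance: V·X·(1 + k_d·θ_c) = Y·Q·(S₀ − S)·θ_c, so V = 0.447 × 3670 × (636 − 11.4) × 22.0 / [2850 × (1 + 0.0510 × 22.0)] = 2.25×10^7 / 6048 = 3727 m³.
τ = V/Q = 3727/3670 = 1.016 d, or 24.38 h.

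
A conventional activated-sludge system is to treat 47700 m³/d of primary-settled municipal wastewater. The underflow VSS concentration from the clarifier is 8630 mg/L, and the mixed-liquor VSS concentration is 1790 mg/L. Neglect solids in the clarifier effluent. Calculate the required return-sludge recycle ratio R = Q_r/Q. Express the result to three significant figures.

R ≈ 0.262

Solids balance on the clarifier gives (1+R)X = R·X_r, so R = X/(X_r − X) = 1790 / (8630 − 1790) = 0.2617.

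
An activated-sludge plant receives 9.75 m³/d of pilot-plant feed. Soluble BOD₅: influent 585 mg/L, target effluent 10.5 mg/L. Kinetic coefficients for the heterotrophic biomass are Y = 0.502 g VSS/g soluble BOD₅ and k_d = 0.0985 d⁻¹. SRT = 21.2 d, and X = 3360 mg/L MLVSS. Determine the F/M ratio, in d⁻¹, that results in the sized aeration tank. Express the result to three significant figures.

Rearranging the biomass balance for a CMAS with decay, V = Y·Q·ΔS·θ_c / [X·(1+k_d θ_c)] = 0.502 × 9.75 × (585 − 10.5) × 21.2 / [3360 × (1 + 0.0985 × 21.2)] = 5.96×10^4 / 10376 = 5.745 m³.
Food-to-microorganism ratio F/M = Q S₀ / (V X) = 9.75 × 585 / (5.745 × 3360) = 0.2955 d⁻¹.

F/M ≈ 0.295 d⁻¹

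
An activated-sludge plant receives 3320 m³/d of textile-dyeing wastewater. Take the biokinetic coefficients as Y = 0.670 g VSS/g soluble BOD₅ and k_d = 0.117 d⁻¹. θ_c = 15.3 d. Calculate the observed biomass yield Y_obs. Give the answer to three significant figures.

Y_obs ≈ 0.240 g VSS/g soluble BOD₅

Observed yield with endogenous decay: Y_obs = Y / (1 + k_d·θ_c) = 0.670 / (1 + 0.117 × 15.3) = 0.670 / 2.790 = 0.2401 g VSS/g soluble BOD₅.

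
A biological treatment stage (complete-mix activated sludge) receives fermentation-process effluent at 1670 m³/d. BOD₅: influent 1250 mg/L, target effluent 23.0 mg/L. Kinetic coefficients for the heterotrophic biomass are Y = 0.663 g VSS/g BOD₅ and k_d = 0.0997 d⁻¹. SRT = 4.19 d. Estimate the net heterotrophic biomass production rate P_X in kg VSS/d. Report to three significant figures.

P_X ≈ 958 kg VSS/d

Y_obs = Y / (1 + k_d θ_c) = 0.663 / (1 + 0.0997 × 4.19) = 0.663 / 1.418 = 0.4676.
Mass of BOD₅ removed per day: Q(S₀ − S) = 1670 × 1227 g/m³ = 2049 kg/d.
Biomass produced: P_X = Y_obs·Q·ΔS = 0.4676 × 2049 ≈ 958.2 kg VSS/d.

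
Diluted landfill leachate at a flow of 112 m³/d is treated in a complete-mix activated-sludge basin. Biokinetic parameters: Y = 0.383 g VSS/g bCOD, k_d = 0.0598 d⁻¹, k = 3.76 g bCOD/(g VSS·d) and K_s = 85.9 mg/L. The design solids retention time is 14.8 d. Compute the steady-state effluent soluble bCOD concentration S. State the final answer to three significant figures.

S ≈ 8.33 mg/L

Effluent substrate depends only on kinetics and SRT: S = K_s(1 + k_d θ_c) / [θ_c(Yk − k_d) − 1] = 85.9 × (1 + 0.0598 × 14.8) / [14.8 × (0.383 × 3.76 − 0.0598) − 1] = 161.9 / 19.43 = 8.335 mg/L.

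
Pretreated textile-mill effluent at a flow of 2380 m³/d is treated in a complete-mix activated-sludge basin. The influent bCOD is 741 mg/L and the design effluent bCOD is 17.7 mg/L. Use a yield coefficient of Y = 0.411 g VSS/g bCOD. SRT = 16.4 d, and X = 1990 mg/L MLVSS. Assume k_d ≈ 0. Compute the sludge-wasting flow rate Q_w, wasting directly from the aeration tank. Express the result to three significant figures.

Q_w ≈ 356 m³/d

Biomass mass balance (decay neglected): V·X = Y·Q·(S₀ − S)·θ_c, so V = 0.411 × 2380 × (741 − 17.7) × 16.4 / 1990 = 5831 m³.
With mixed-liquor wasting, θ_c = V/Q_w, so Q_w = V/θ_c = 5831/16.4 = 355.5 m³/d.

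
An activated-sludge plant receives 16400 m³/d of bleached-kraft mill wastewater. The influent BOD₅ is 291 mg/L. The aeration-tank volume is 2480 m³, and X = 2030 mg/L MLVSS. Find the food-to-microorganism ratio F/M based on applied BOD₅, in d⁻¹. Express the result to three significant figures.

F/M ≈ 0.948 d⁻¹

F/M = applied load / biomass = Q·S₀/(V·X) = 16400 × 291 / (2480 × 2030) = 0.9480 d⁻¹.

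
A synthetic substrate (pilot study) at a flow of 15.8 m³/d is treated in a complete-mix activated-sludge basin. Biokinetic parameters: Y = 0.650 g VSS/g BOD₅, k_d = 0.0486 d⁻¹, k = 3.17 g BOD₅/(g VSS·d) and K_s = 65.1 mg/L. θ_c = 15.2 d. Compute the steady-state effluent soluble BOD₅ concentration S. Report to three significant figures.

S ≈ 3.83 mg/L

From the Monod/SRT balance for a CMAS, S = K_s·(1+k_d θ_c)/[θ_c·(Y k − k_d) − 1] = 65.1 × (1 + 0.0486 × 15.2) / [15.2 × (0.650 × 3.17 − 0.0486) − 1] = 113.2 / 29.58 = 3.826 mg/L.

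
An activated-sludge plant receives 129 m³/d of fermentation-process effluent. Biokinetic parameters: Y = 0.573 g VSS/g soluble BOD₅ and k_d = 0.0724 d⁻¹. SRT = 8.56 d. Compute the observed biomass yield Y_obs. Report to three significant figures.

Y_obs ≈ 0.354 g VSS/g soluble BOD₅

Y_obs = Y / (1 + k_d θ_c) = 0.573 / (1 + 0.0724 × 8.56) = 0.573 / 1.620 = 0.3538.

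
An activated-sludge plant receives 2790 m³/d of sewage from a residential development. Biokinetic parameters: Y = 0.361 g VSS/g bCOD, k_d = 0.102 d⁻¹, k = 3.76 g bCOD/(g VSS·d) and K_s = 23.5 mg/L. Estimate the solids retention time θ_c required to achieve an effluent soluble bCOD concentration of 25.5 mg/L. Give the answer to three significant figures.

θ_c ≈ 1.65 d

Specific growth rate at S = 25.5 mg/L: μ = YkS/(K_s+S) = 0.361·3.76·25.5/(23.5+25.5) = 0.7064 d⁻¹.
Then 1/θ_c = μ − k_d = 0.7064 − 0.102 = 0.6044 d⁻¹, giving θ_c = 1.655 d.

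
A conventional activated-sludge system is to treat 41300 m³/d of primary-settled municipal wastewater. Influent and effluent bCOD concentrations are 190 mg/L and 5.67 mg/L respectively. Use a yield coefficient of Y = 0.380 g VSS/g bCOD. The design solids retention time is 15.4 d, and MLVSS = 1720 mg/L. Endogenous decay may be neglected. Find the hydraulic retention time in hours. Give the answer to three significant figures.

τ ≈ 15.1 h

V·X = Y·Q·ΔS·θ_c gives V = 0.380 × 41300 × (190 − 5.67) × 15.4 / 1720 = 25901 m³.
HRT = V/Q = 25901 m³ / 41300 m³·d⁻¹ = 0.6272 d × 24 = 15.05 h.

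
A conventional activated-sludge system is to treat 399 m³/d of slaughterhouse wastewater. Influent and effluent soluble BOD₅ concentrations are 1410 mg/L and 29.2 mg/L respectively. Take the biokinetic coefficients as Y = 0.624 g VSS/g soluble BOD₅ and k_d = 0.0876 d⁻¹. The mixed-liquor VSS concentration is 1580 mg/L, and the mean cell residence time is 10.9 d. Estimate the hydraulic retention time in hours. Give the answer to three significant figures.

τ ≈ 73.0 h

Steady-state biomass mass balance: V·X·(1 + k_d·θ_c) = Y·Q·(S₀ − S)·θ_c, so V = 0.624 × 399 × (1410 − 29.2) × 10.9 / [1580 × (1 + 0.0876 × 10.9)] = 3.75×10^6 / 3089 = 1213 m³.
HRT = V/Q = 1213 m³ / 399 m³·d⁻¹ = 3.041 d × 24 = 72.98 h.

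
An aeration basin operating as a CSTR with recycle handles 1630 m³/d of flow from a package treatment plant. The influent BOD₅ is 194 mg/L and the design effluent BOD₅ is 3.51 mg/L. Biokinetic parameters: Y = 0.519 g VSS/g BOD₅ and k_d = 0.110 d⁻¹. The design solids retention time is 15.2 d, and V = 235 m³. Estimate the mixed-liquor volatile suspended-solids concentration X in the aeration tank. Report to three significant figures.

From V·X·(1 + k_d·θ_c) = Y·Q·(S₀ − S)·θ_c: X = 0.519 × 1630 × (194 − 3.51) × 15.2 / [235 × (1 + 0.110 × 15.2)] = 3901 mg/L.

X ≈ 3900 mg/L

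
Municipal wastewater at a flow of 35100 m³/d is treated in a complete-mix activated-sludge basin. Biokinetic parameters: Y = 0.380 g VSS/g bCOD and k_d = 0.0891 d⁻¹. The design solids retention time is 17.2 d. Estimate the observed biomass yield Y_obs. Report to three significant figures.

Y_obs ≈ 0.150 g VSS/g bCOD

Observed yield with endogenous decay: Y_obs = Y / (1 + k_d·θ_c) = 0.380 / (1 + 0.0891 × 17.2) = 0.380 / 2.533 = 0.1500 g VSS/g bCOD.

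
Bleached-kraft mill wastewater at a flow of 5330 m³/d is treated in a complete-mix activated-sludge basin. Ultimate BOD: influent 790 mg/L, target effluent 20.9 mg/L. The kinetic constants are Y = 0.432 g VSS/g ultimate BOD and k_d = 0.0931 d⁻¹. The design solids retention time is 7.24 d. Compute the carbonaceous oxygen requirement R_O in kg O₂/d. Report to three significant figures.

Y_obs = Y / (1 + k_d θ_c) = 0.432 / (1 + 0.0931 × 7.24) = 0.432 / 1.674 = 0.2581.
Q·(S₀ − S) = 5330 × (790 − 20.9) × 10⁻³ = 4099 kg/d removed.
Net sludge production P_X = 0.2581 × 4099 = 1058 kg VSS/d.
R_O = Q·(S₀ − S) − 1.42·P_X = 4099 − 1.42 × 1058 = 2597 kg O₂/d.

R_O ≈ 2600 kg O₂/d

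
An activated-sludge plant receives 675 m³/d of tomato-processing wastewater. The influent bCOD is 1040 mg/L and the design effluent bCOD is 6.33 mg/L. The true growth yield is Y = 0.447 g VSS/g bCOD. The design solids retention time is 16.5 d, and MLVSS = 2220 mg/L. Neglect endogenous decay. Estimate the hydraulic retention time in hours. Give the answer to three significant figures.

V·X = Y·Q·ΔS·θ_c gives V = 0.447 × 675 × (1040 − 6.33) × 16.5 / 2220 = 2318 m³.
Hydraulic retention time τ = V/Q = 2318 / 675 = 3.434 d = 82.42 h.

τ ≈ 82.4 h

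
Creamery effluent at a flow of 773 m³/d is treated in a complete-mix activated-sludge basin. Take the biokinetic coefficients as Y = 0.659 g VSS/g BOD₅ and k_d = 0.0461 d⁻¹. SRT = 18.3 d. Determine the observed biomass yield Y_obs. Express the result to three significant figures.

Y_obs ≈ 0.357 g VSS/g BOD₅

Y_obs = Y / (1 + k_d θ_c) = 0.659 / (1 + 0.0461 × 18.3) = 0.659 / 1.844 = 0.3574.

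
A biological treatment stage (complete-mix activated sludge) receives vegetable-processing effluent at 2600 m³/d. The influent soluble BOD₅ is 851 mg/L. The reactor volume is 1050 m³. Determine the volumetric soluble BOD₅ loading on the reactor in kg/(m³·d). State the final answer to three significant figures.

Volumetric loading L_v = Q·S₀ / V = 2600 × 851 g/m³ / 1050 m³ = 2107 g/(m³·d) = 2.107 kg soluble BOD₅/(m³·d).

L_v ≈ 2.11 kg soluble BOD₅/(m³·d)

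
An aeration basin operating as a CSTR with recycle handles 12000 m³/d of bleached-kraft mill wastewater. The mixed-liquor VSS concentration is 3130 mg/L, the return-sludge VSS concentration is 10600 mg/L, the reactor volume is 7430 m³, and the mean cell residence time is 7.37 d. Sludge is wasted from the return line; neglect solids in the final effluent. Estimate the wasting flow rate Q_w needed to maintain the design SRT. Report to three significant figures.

Q_w ≈ 298 m³/d

Wasting from the return line (neglecting effluent solids): Q_w = V·X / (θ_c·X_r) = 7430 × 3130 / (7.37 × 10600) = 297.7 m³/d.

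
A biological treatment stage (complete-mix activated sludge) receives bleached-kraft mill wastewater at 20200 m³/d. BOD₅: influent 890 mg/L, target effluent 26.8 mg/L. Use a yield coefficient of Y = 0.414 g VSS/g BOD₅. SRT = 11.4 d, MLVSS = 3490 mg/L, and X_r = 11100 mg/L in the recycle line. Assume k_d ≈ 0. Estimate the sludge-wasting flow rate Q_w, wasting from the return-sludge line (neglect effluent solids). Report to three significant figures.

Q_w ≈ 650 m³/d

V·X = Y·Q·ΔS·θ_c gives V = 0.414 × 20200 × (890 − 26.8) × 11.4 / 3490 = 23580 m³.
Wasting from the return line (neglecting effluent solids): Q_w = V·X / (θ_c·X_r) = 23580 × 3490 / (11.4 × 11100) = 650.3 m³/d.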